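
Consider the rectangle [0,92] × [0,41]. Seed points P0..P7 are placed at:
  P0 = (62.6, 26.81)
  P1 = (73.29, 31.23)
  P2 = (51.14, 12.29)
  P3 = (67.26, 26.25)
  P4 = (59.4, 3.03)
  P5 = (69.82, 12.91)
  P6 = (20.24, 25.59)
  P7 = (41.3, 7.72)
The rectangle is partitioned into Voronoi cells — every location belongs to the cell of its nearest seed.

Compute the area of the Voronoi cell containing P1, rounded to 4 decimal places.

1. box [0,92]×[0,41]: [(0, 0) (92, 0) (92, 41) (0, 41)]
2. ⊥bis P1·P0 via (67.945,29.02): [(79.9439, 0) (92, 0) (92, 41) (62.9916, 41)]  |A|=841.8215
3. ⊥bis P1·P2 via (62.215,21.76): [(79.1222, 1.9873) (80.8215, 0) (92, 0) (92, 41) (62.9916, 41)]  |A|=840.9494
4. ⊥bis P1·P3 via (70.275,28.74): [(65.8408, 34.1091) (92, 2.4344) (92, 41) (62.9916, 41)]  |A|=604.3689
5. ⊥bis P1·P4 via (66.345,17.13): [(65.8408, 34.1091) (89.1333, 5.9055) (92, 4.4935) (92, 41) (62.9916, 41)]  |A|=601.4174
6. ⊥bis P1·P5 via (71.555,22.07): [(65.8408, 34.1091) (76.5677, 21.1205) (92, 18.1975) (92, 41) (62.9916, 41)]  |A|=482.7385
7. ⊥bis P1·P6 via (46.765,28.41): [(65.8408, 34.1091) (76.5677, 21.1205) (92, 18.1975) (92, 41) (62.9916, 41)]  |A|=482.7385
8. ⊥bis P1·P7 via (57.295,19.475): [(65.8408, 34.1091) (76.5677, 21.1205) (92, 18.1975) (92, 41) (62.9916, 41)]  |A|=482.7385
9. canonical 5-gon: [(65.8408, 34.1091) (76.5677, 21.1205) (92, 18.1975) (92, 41) (62.9916, 41)]
10. shoelace: 482.7385

Area of P1's cell: 482.7385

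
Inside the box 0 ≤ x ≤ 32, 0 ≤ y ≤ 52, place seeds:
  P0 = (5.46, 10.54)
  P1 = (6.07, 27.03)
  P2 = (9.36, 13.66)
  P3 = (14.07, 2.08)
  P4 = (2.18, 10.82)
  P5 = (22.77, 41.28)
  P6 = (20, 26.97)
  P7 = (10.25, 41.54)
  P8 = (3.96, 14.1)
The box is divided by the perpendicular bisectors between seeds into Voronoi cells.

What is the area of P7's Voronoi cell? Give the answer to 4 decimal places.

1. box [0,32]×[0,52]: [(0, 0) (32, 0) (32, 52) (0, 52)]
2. ⊥bis P7·P0 via (7.855,26.04): [(0, 27.2537) (32, 22.3092) (32, 52) (0, 52)]  |A|=870.9931
3. ⊥bis P7·P1 via (8.16,34.285): [(0, 36.6357) (32, 27.4172) (32, 52) (0, 52)]  |A|=639.1528
4. ⊥bis P7·P2 via (9.805,27.6): [(0, 36.6357) (32, 27.4172) (32, 52) (0, 52)]  |A|=639.1528
5. ⊥bis P7·P3 via (12.16,21.81): [(0, 36.6357) (32, 27.4172) (32, 52) (0, 52)]  |A|=639.1528
6. ⊥bis P7·P4 via (6.215,26.18): [(0, 36.6357) (32, 27.4172) (32, 52) (0, 52)]  |A|=639.1528
7. ⊥bis P7·P5 via (16.51,41.41): [(0, 36.6357) (16.3133, 31.9362) (16.7299, 52) (0, 52)]  |A|=293.1535
8. ⊥bis P7·P6 via (15.125,34.255): [(0, 36.6357) (13.0603, 32.8733) (16.3788, 35.094) (16.7299, 52) (0, 52)]  |A|=287.9866
9. ⊥bis P7·P8 via (7.105,27.82): [(0, 36.6357) (13.0603, 32.8733) (16.3788, 35.094) (16.7299, 52) (0, 52)]  |A|=287.9866
10. canonical 5-gon: [(0, 36.6357) (13.0603, 32.8733) (16.3788, 35.094) (16.7299, 52) (0, 52)]
11. shoelace: 287.9866

Area of P7's cell: 287.9866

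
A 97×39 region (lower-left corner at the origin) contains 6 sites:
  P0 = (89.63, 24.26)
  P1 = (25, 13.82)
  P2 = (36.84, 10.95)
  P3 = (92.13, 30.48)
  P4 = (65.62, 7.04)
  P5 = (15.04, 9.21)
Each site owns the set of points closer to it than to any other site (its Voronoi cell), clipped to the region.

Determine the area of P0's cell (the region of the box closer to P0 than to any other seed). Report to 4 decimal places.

Area of P0's cell: 616.3506

1. box [0,97]×[0,39]: [(0, 0) (97, 0) (97, 39) (0, 39)]
2. ⊥bis P0·P1 via (57.315,19.04): [(60.3906, 0) (97, 0) (97, 39) (54.0908, 39)]  |A|=1550.6129
3. ⊥bis P0·P2 via (63.235,17.605): [(67.6738, 0) (97, 0) (97, 39) (57.8407, 39)]  |A|=1335.4687
4. ⊥bis P0·P3 via (90.88,27.37): [(67.6738, 0) (97, 0) (97, 24.9102) (61.9446, 39) (57.8407, 39)]  |A|=1088.5066
5. ⊥bis P0·P4 via (77.625,15.65): [(88.8492, 0) (97, 0) (97, 24.9102) (61.9446, 39) (60.8784, 39)]  |A|=616.3506
6. ⊥bis P0·P5 via (52.335,16.735): [(88.8492, 0) (97, 0) (97, 24.9102) (61.9446, 39) (60.8784, 39)]  |A|=616.3506
7. canonical 5-gon: [(88.8492, 0) (97, 0) (97, 24.9102) (61.9446, 39) (60.8784, 39)]
8. shoelace: 616.3506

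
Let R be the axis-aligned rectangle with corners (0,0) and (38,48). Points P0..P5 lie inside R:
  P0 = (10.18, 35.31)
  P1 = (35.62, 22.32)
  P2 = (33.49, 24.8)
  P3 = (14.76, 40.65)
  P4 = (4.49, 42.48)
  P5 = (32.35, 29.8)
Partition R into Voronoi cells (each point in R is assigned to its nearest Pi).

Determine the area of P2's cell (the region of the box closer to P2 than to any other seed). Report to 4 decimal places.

Area of P2's cell: 218.4086

1. box [0,38]×[0,48]: [(0, 0) (38, 0) (38, 48) (0, 48)]
2. ⊥bis P2·P0 via (21.835,30.055): [(8.2838, 0) (38, 0) (38, 48) (29.926, 48)]  |A|=906.9636
3. ⊥bis P2·P1 via (34.555,23.56): [(9.017, 1.6262) (38, 26.5188) (38, 48) (29.926, 48)]  |A|=498.5047
4. ⊥bis P2·P3 via (24.125,32.725): [(21.8002, 29.9777) (9.017, 1.6262) (38, 26.5188) (38, 48) (37.0513, 48)]  |A|=434.2984
5. ⊥bis P2·P4 via (18.99,33.64): [(21.8002, 29.9777) (9.017, 1.6262) (38, 26.5188) (38, 48) (37.0513, 48)]  |A|=434.2984
6. ⊥bis P2·P5 via (32.92,27.3): [(19.1804, 24.1674) (9.017, 1.6262) (38, 26.5188) (38, 28.4582)]  |A|=218.4086
7. canonical 4-gon: [(19.1804, 24.1674) (9.017, 1.6262) (38, 26.5188) (38, 28.4582)]
8. shoelace: 218.4086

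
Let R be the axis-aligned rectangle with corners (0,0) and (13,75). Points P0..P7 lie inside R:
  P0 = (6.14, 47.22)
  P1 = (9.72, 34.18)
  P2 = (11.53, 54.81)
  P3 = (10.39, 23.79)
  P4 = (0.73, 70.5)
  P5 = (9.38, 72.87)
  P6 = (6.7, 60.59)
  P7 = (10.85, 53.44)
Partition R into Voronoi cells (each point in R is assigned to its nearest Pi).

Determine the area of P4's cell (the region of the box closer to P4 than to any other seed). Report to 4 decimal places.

1. box [0,13]×[0,75]: [(0, 0) (13, 0) (13, 75) (0, 75)]
2. ⊥bis P4·P0 via (3.435,58.86): [(0, 58.0617) (13, 61.0828) (13, 75) (0, 75)]  |A|=200.5605
3. ⊥bis P4·P1 via (5.225,52.34): [(0, 58.0617) (13, 61.0828) (13, 75) (0, 75)]  |A|=200.5605
4. ⊥bis P4·P2 via (6.13,62.655): [(0, 58.4355) (13, 67.3839) (13, 75) (0, 75)]  |A|=157.1741
5. ⊥bis P4·P3 via (5.56,47.145): [(0, 58.4355) (13, 67.3839) (13, 75) (0, 75)]  |A|=157.1741
6. ⊥bis P4·P5 via (5.055,71.685): [(0, 58.4355) (7.3071, 63.4653) (4.1467, 75) (0, 75)]  |A|=84.4351
7. ⊥bis P4·P6 via (3.715,65.545): [(0, 63.307) (6.3091, 67.1078) (4.1467, 75) (0, 75)]  |A|=53.2497
8. ⊥bis P4·P7 via (5.79,61.97): [(0, 63.307) (6.3091, 67.1078) (4.1467, 75) (0, 75)]  |A|=53.2497
9. canonical 4-gon: [(0, 63.307) (6.3091, 67.1078) (4.1467, 75) (0, 75)]
10. shoelace: 53.2497

Area of P4's cell: 53.2497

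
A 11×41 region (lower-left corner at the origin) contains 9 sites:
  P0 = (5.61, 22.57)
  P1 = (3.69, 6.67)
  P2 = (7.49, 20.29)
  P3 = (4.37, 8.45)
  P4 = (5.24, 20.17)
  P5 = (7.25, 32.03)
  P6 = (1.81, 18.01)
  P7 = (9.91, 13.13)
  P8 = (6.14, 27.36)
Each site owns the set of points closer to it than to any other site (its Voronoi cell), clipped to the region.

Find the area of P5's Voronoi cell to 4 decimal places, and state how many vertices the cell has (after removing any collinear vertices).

Area of P5's cell: 121.2306 (4 vertices)

1. box [0,11]×[0,41]: [(0, 0) (11, 0) (11, 41) (0, 41)]
2. ⊥bis P5·P0 via (6.43,27.3): [(0, 28.4147) (11, 26.5077) (11, 41) (0, 41)]  |A|=148.9265
3. ⊥bis P5·P1 via (5.47,19.35): [(0, 28.4147) (11, 26.5077) (11, 41) (0, 41)]  |A|=148.9265
4. ⊥bis P5·P2 via (7.37,26.16): [(0, 28.4147) (11, 26.5077) (11, 41) (0, 41)]  |A|=148.9265
5. ⊥bis P5·P3 via (5.81,20.24): [(0, 28.4147) (11, 26.5077) (11, 41) (0, 41)]  |A|=148.9265
6. ⊥bis P5·P4 via (6.245,26.1): [(0, 28.4147) (11, 26.5077) (11, 41) (0, 41)]  |A|=148.9265
7. ⊥bis P5·P6 via (4.53,25.02): [(0, 28.4147) (11, 26.5077) (11, 41) (0, 41)]  |A|=148.9265
8. ⊥bis P5·P7 via (8.58,22.58): [(0, 28.4147) (11, 26.5077) (11, 41) (0, 41)]  |A|=148.9265
9. ⊥bis P5·P8 via (6.695,29.695): [(0, 31.2863) (11, 28.6718) (11, 41) (0, 41)]  |A|=121.2306
10. canonical 4-gon: [(0, 31.2863) (11, 28.6718) (11, 41) (0, 41)]
11. shoelace: 121.2306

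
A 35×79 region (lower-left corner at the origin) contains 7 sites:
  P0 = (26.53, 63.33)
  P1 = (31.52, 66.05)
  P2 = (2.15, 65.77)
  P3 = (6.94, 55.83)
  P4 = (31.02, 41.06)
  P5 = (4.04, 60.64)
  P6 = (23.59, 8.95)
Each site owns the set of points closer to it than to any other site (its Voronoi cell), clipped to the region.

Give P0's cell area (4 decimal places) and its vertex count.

1. box [0,35]×[0,79]: [(0, 0) (35, 0) (35, 79) (0, 79)]
2. ⊥bis P0·P1 via (29.025,64.69): [(0, 0) (35, 0) (35, 53.7285) (21.2248, 79) (0, 79)]  |A|=2590.9396
3. ⊥bis P0·P2 via (14.34,64.55): [(7.8797, 0) (35, 0) (35, 53.7285) (21.2248, 79) (15.7862, 79)]  |A|=1656.1369
4. ⊥bis P0·P3 via (16.735,59.58): [(14.442, 65.5693) (35, 11.8718) (35, 53.7285) (21.2248, 79) (15.7862, 79)]  |A|=644.9774
5. ⊥bis P0·P4 via (28.775,52.195): [(14.442, 65.5693) (20.2225, 50.4707) (35, 53.4501) (35, 53.7285) (21.2248, 79) (15.7862, 79)]  |A|=337.766
6. ⊥bis P0·P5 via (15.285,61.985): [(14.6307, 67.455) (15.0445, 63.9955) (20.2225, 50.4707) (35, 53.4501) (35, 53.7285) (21.2248, 79) (15.7862, 79)]  |A|=337.0494
7. ⊥bis P0·P6 via (25.06,36.14): [(14.6307, 67.455) (15.0445, 63.9955) (20.2225, 50.4707) (35, 53.4501) (35, 53.7285) (21.2248, 79) (15.7862, 79)]  |A|=337.0494
8. canonical 7-gon: [(14.6307, 67.455) (15.0445, 63.9955) (20.2225, 50.4707) (35, 53.4501) (35, 53.7285) (21.2248, 79) (15.7862, 79)]
9. shoelace: 337.0494

Area of P0's cell: 337.0494 (7 vertices)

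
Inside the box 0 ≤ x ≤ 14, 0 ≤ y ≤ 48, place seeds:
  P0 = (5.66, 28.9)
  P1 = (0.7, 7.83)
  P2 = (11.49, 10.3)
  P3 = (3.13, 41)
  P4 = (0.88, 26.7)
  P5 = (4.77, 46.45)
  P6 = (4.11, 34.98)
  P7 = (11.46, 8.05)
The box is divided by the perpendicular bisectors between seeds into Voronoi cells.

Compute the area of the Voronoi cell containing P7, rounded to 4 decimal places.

Area of P7's cell: 72.1905

1. box [0,14]×[0,48]: [(0, 0) (14, 0) (14, 48) (0, 48)]
2. ⊥bis P7·P0 via (8.56,18.475): [(0, 16.0938) (0, 0) (14, 0) (14, 19.9883)]  |A|=252.5746
3. ⊥bis P7·P1 via (6.08,7.94): [(5.8798, 17.7294) (6.2423, 0) (14, 0) (14, 19.9883)]  |A|=149.9235
4. ⊥bis P7·P2 via (11.475,9.175): [(6.0533, 9.2473) (6.2423, 0) (14, 0) (14, 9.1413)]  |A|=72.1905
5. ⊥bis P7·P3 via (7.295,24.525): [(6.0533, 9.2473) (6.2423, 0) (14, 0) (14, 9.1413)]  |A|=72.1905
6. ⊥bis P7·P4 via (6.17,17.375): [(6.0533, 9.2473) (6.2423, 0) (14, 0) (14, 9.1413)]  |A|=72.1905
7. ⊥bis P7·P5 via (8.115,27.25): [(6.0533, 9.2473) (6.2423, 0) (14, 0) (14, 9.1413)]  |A|=72.1905
8. ⊥bis P7·P6 via (7.785,21.515): [(6.0533, 9.2473) (6.2423, 0) (14, 0) (14, 9.1413)]  |A|=72.1905
9. canonical 4-gon: [(6.0533, 9.2473) (6.2423, 0) (14, 0) (14, 9.1413)]
10. shoelace: 72.1905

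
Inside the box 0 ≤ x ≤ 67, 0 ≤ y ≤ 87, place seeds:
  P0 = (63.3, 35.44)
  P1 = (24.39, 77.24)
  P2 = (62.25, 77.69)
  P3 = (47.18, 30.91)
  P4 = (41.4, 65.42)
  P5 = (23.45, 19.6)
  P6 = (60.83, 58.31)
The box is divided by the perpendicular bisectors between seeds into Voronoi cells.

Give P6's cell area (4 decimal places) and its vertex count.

Area of P6's cell: 373.7411 (5 vertices)

1. box [0,67]×[0,87]: [(0, 0) (67, 0) (67, 87) (0, 87)]
2. ⊥bis P6·P0 via (62.065,46.875): [(0, 40.1719) (67, 47.408) (67, 87) (0, 87)]  |A|=2895.0747
3. ⊥bis P6·P1 via (42.61,67.775): [(29.951, 43.4066) (67, 47.408) (67, 87) (52.5971, 87)]  |A|=1047.3576
4. ⊥bis P6·P2 via (61.54,68): [(43.4167, 69.3279) (29.951, 43.4066) (67, 47.408) (67, 67.5999)]  |A|=691.3343
5. ⊥bis P6·P3 via (54.005,44.61): [(43.4167, 69.3279) (35.3929, 53.8821) (51.7045, 45.756) (67, 47.408) (67, 67.5999)]  |A|=583.7878
6. ⊥bis P6·P4 via (51.115,61.865): [(53.5736, 68.5837) (46.2201, 48.4883) (51.7045, 45.756) (67, 47.408) (67, 67.5999)]  |A|=373.7411
7. ⊥bis P6·P5 via (42.14,38.955): [(53.5736, 68.5837) (46.2201, 48.4883) (51.7045, 45.756) (67, 47.408) (67, 67.5999)]  |A|=373.7411
8. canonical 5-gon: [(53.5736, 68.5837) (46.2201, 48.4883) (51.7045, 45.756) (67, 47.408) (67, 67.5999)]
9. shoelace: 373.7411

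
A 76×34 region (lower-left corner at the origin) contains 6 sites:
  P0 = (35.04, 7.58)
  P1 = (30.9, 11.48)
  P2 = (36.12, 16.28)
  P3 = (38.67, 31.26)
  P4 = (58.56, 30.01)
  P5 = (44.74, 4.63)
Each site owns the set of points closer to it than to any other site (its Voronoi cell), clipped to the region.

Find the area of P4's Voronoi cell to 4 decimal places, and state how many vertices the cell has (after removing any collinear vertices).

Area of P4's cell: 615.9589 (5 vertices)

1. box [0,76]×[0,34]: [(0, 0) (76, 0) (76, 34) (0, 34)]
2. ⊥bis P4·P0 via (46.8,18.795): [(64.724, 0) (76, 0) (76, 34) (32.2997, 34)]  |A|=934.5983
3. ⊥bis P4·P1 via (44.73,20.745): [(44.2333, 21.4864) (64.724, 0) (76, 0) (76, 34) (35.8502, 34)]  |A|=912.3833
4. ⊥bis P4·P2 via (47.34,23.145): [(55.7326, 9.4283) (64.724, 0) (76, 0) (76, 34) (40.6983, 34)]  |A|=831.4135
5. ⊥bis P4·P3 via (48.615,30.635): [(48.0694, 21.9529) (55.7326, 9.4283) (64.724, 0) (76, 0) (76, 34) (48.8265, 34)]  |A|=782.4533
6. ⊥bis P4·P5 via (51.65,17.32): [(48.0694, 21.9529) (50.5313, 17.9291) (76, 4.0609) (76, 34) (48.8265, 34)]  |A|=615.9589
7. canonical 5-gon: [(48.0694, 21.9529) (50.5313, 17.9291) (76, 4.0609) (76, 34) (48.8265, 34)]
8. shoelace: 615.9589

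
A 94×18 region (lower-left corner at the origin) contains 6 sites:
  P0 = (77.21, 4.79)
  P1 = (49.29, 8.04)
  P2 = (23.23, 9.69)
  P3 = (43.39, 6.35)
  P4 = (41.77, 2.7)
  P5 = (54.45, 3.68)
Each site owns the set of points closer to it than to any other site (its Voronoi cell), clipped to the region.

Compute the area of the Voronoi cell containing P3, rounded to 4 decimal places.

1. box [0,94]×[0,18]: [(0, 0) (94, 0) (94, 18) (0, 18)]
2. ⊥bis P3·P0 via (60.3,5.57): [(0, 0) (60.0431, 0) (60.8734, 18) (0, 18)]  |A|=1088.2479
3. ⊥bis P3·P1 via (46.34,7.195): [(0, 0) (48.4009, 0) (43.245, 18) (0, 18)]  |A|=824.8135
4. ⊥bis P3·P2 via (33.31,8.02): [(31.9813, 0) (48.4009, 0) (43.245, 18) (34.9634, 18)]  |A|=222.311
5. ⊥bis P3·P4 via (42.58,4.525): [(33.4056, 8.5969) (47.7638, 2.2242) (43.245, 18) (34.9634, 18)]  |A|=137.7937
6. ⊥bis P3·P5 via (48.92,5.015): [(33.4056, 8.5969) (47.7638, 2.2242) (43.245, 18) (34.9634, 18)]  |A|=137.7937
7. canonical 4-gon: [(33.4056, 8.5969) (47.7638, 2.2242) (43.245, 18) (34.9634, 18)]
8. shoelace: 137.7937

Area of P3's cell: 137.7937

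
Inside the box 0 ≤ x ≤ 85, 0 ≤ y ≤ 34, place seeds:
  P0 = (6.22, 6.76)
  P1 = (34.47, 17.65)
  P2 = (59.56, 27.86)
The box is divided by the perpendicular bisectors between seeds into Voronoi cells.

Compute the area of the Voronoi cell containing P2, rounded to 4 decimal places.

1. box [0,85]×[0,34]: [(0, 0) (85, 0) (85, 34) (0, 34)]
2. ⊥bis P2·P0 via (32.89,17.31): [(39.7374, 0) (85, 0) (85, 34) (26.2878, 34)]  |A|=1767.5706
3. ⊥bis P2·P1 via (47.015,22.755): [(56.2748, 0) (85, 0) (85, 34) (42.439, 34)]  |A|=1211.865
4. canonical 4-gon: [(56.2748, 0) (85, 0) (85, 34) (42.439, 34)]
5. shoelace: 1211.865

Area of P2's cell: 1211.8650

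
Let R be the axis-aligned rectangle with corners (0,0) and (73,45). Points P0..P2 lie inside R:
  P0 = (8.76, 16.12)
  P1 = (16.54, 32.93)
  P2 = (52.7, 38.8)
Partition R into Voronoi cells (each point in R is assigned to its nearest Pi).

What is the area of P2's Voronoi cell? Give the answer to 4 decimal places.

Area of P2's cell: 1601.3387

1. box [0,73]×[0,45]: [(0, 0) (73, 0) (73, 45) (0, 45)]
2. ⊥bis P2·P0 via (30.73,27.46): [(44.9037, 0) (73, 0) (73, 45) (21.6766, 45)]  |A|=1786.9434
3. ⊥bis P2·P1 via (34.62,35.865): [(38.3951, 12.6096) (44.9037, 0) (73, 0) (73, 45) (33.1371, 45)]  |A|=1601.3387
4. canonical 5-gon: [(38.3951, 12.6096) (44.9037, 0) (73, 0) (73, 45) (33.1371, 45)]
5. shoelace: 1601.3387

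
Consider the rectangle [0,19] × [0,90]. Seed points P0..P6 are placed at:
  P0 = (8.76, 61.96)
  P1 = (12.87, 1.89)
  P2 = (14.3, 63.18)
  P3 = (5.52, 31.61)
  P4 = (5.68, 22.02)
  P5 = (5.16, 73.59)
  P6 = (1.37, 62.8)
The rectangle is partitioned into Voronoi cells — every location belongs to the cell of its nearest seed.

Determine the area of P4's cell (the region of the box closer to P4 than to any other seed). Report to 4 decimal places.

1. box [0,19]×[0,90]: [(0, 0) (19, 0) (19, 90) (0, 90)]
2. ⊥bis P4·P0 via (7.22,41.99): [(0, 42.5468) (0, 0) (19, 0) (19, 41.0816)]  |A|=794.4693
3. ⊥bis P4·P1 via (9.275,11.955): [(0, 42.5468) (0, 8.6422) (19, 15.4286) (19, 41.0816)]  |A|=565.7974
4. ⊥bis P4·P2 via (9.99,42.6): [(16.2148, 41.2964) (0, 42.5468) (0, 8.6422) (19, 15.4286) (19, 40.7131)]  |A|=565.2842
5. ⊥bis P4·P3 via (5.6,26.815): [(0, 26.7216) (0, 8.6422) (19, 15.4286) (19, 27.0386)]  |A|=282.0494
6. ⊥bis P4·P5 via (5.42,47.805): [(0, 26.7216) (0, 8.6422) (19, 15.4286) (19, 27.0386)]  |A|=282.0494
7. ⊥bis P4·P6 via (3.525,42.41): [(0, 26.7216) (0, 8.6422) (19, 15.4286) (19, 27.0386)]  |A|=282.0494
8. canonical 4-gon: [(0, 26.7216) (0, 8.6422) (19, 15.4286) (19, 27.0386)]
9. shoelace: 282.0494

Area of P4's cell: 282.0494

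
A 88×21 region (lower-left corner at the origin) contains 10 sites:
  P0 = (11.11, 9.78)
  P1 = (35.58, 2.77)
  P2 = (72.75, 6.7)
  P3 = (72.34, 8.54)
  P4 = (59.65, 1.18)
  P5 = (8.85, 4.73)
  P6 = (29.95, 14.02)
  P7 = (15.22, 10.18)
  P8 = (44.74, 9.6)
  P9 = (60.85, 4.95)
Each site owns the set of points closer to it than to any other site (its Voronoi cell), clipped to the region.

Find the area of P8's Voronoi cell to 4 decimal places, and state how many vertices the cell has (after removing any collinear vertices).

Area of P8's cell: 290.4395 (6 vertices)

1. box [0,88]×[0,21]: [(0, 0) (88, 0) (88, 21) (0, 21)]
2. ⊥bis P8·P0 via (27.925,9.69): [(27.8731, 0) (88, 0) (88, 21) (27.9855, 21)]  |A|=1261.484
3. ⊥bis P8·P1 via (40.16,6.185): [(44.7717, 0) (88, 0) (88, 21) (29.1134, 21)]  |A|=1072.2056
4. ⊥bis P8·P2 via (58.745,8.15): [(44.7717, 0) (57.9012, 0) (60.0754, 21) (29.1134, 21)]  |A|=462.96
5. ⊥bis P8·P3 via (58.54,9.07): [(44.7717, 0) (57.9012, 0) (58.3629, 4.4599) (58.9982, 21) (29.1134, 21)]  |A|=454.0512
6. ⊥bis P8·P4 via (52.195,5.39): [(44.7717, 0) (49.1512, 0) (58.8514, 17.177) (58.9982, 21) (29.1134, 21)]  |A|=377.0546
7. ⊥bis P8·P5 via (26.795,7.165): [(44.7717, 0) (49.1512, 0) (58.8514, 17.177) (58.9982, 21) (29.1134, 21)]  |A|=377.0546
8. ⊥bis P8·P6 via (37.345,11.81): [(36.9504, 10.4896) (44.7717, 0) (49.1512, 0) (58.8514, 17.177) (58.9982, 21) (40.0914, 21)]  |A|=319.3628
9. ⊥bis P8·P7 via (29.98,9.89): [(36.9504, 10.4896) (44.7717, 0) (49.1512, 0) (58.8514, 17.177) (58.9982, 21) (40.0914, 21)]  |A|=319.3628
10. ⊥bis P8·P9 via (52.795,7.275): [(36.9504, 10.4896) (44.7717, 0) (49.1512, 0) (52.3094, 5.5925) (56.7566, 21) (40.0914, 21)]  |A|=290.4395
11. canonical 6-gon: [(36.9504, 10.4896) (44.7717, 0) (49.1512, 0) (52.3094, 5.5925) (56.7566, 21) (40.0914, 21)]
12. shoelace: 290.4395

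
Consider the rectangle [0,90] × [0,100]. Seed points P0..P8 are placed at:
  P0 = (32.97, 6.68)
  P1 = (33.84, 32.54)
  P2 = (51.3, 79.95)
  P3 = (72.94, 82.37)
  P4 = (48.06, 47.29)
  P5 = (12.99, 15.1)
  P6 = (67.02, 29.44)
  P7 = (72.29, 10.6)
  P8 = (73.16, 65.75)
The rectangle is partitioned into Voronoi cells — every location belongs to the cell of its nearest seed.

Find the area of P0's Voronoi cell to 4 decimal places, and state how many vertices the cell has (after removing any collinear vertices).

1. box [0,90]×[0,100]: [(0, 0) (90, 0) (90, 100) (0, 100)]
2. ⊥bis P0·P1 via (33.405,19.61): [(0, 20.7338) (0, 0) (90, 0) (90, 17.706)]  |A|=1729.7922
3. ⊥bis P0·P2 via (42.135,43.315): [(0, 20.7338) (0, 0) (90, 0) (90, 17.706)]  |A|=1729.7922
4. ⊥bis P0·P3 via (52.955,44.525): [(0, 20.7338) (0, 0) (90, 0) (90, 17.706)]  |A|=1729.7922
5. ⊥bis P0·P4 via (40.515,26.985): [(63.0462, 18.6128) (0, 20.7338) (0, 0) (90, 0) (90, 8.5972)]  |A|=1607.0337
6. ⊥bis P0·P5 via (22.98,10.89): [(63.0462, 18.6128) (26.7492, 19.8339) (18.3907, 0) (90, 0) (90, 8.5972)]  |A|=1147.3474
7. ⊥bis P0·P6 via (49.995,18.06): [(49.3168, 19.0747) (26.7492, 19.8339) (18.3907, 0) (62.0668, 0)]  |A|=643.5289
8. ⊥bis P0·P7 via (52.63,8.64): [(51.9881, 15.0782) (49.3168, 19.0747) (26.7492, 19.8339) (18.3907, 0) (53.4914, 0)]  |A|=578.8778
9. ⊥bis P0·P8 via (53.065,36.215): [(51.9881, 15.0782) (49.3168, 19.0747) (26.7492, 19.8339) (18.3907, 0) (53.4914, 0)]  |A|=578.8778
10. canonical 5-gon: [(51.9881, 15.0782) (49.3168, 19.0747) (26.7492, 19.8339) (18.3907, 0) (53.4914, 0)]
11. shoelace: 578.8778

Area of P0's cell: 578.8778 (5 vertices)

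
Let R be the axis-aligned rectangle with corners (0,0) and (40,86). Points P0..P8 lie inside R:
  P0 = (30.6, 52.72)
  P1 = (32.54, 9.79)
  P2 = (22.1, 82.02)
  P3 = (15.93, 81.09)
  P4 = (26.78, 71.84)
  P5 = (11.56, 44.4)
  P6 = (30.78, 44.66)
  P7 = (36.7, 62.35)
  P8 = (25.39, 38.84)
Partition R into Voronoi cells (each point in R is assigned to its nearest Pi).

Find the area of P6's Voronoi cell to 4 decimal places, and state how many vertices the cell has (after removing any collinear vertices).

Area of P6's cell: 174.2484 (4 vertices)

1. box [0,40]×[0,86]: [(0, 0) (40, 0) (40, 86) (0, 86)]
2. ⊥bis P6·P0 via (30.69,48.69): [(0, 48.0046) (0, 0) (40, 0) (40, 48.8979)]  |A|=1938.0506
3. ⊥bis P6·P1 via (31.66,27.225): [(0, 48.0046) (0, 25.627) (40, 27.6459) (40, 48.8979)]  |A|=872.5913
4. ⊥bis P6·P2 via (26.44,63.34): [(0, 48.0046) (0, 25.627) (40, 27.6459) (40, 48.8979)]  |A|=872.5913
5. ⊥bis P6·P3 via (23.355,62.875): [(0, 48.0046) (0, 25.627) (40, 27.6459) (40, 48.8979)]  |A|=872.5913
6. ⊥bis P6·P4 via (28.78,58.25): [(0, 48.0046) (0, 25.627) (40, 27.6459) (40, 48.8979)]  |A|=872.5913
7. ⊥bis P6·P5 via (21.17,44.53): [(21.1166, 48.4762) (21.4111, 26.7077) (40, 27.6459) (40, 48.8979)]  |A|=403.119
8. ⊥bis P6·P7 via (33.74,53.505): [(21.1166, 48.4762) (21.4111, 26.7077) (40, 27.6459) (40, 48.8979)]  |A|=403.119
9. ⊥bis P6·P8 via (28.085,41.75): [(21.1166, 48.4762) (21.1204, 48.2001) (40, 30.7153) (40, 48.8979)]  |A|=174.2484
10. canonical 4-gon: [(21.1166, 48.4762) (21.1204, 48.2001) (40, 30.7153) (40, 48.8979)]
11. shoelace: 174.2484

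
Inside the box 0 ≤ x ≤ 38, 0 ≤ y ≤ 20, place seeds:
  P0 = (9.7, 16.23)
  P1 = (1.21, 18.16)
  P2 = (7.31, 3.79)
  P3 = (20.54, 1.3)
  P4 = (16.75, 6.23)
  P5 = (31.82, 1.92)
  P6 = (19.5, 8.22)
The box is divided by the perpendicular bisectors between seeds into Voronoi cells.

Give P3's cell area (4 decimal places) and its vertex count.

Area of P3's cell: 46.9114 (4 vertices)

1. box [0,38]×[0,20]: [(0, 0) (38, 0) (38, 20) (0, 20)]
2. ⊥bis P3·P0 via (15.12,8.765): [(3.0479, 0) (38, 0) (38, 20) (30.594, 20)]  |A|=423.5805
3. ⊥bis P3·P1 via (10.875,9.73): [(3.0479, 0) (38, 0) (38, 20) (30.594, 20)]  |A|=423.5805
4. ⊥bis P3·P2 via (13.925,2.545): [(15.0918, 8.7445) (13.446, 0) (38, 0) (38, 20) (30.594, 20)]  |A|=378.1173
5. ⊥bis P3·P4 via (18.645,3.765): [(13.7475, 0) (38, 0) (38, 18.6444)]  |A|=226.0865
6. ⊥bis P3·P5 via (26.18,1.61): [(25.7609, 9.2354) (13.7475, 0) (26.2685, 0)]  |A|=57.8182
7. ⊥bis P3·P6 via (20.02,4.76): [(25.9578, 5.6524) (19.9197, 4.7449) (13.7475, 0) (26.2685, 0)]  |A|=46.9114
8. canonical 4-gon: [(25.9578, 5.6524) (19.9197, 4.7449) (13.7475, 0) (26.2685, 0)]
9. shoelace: 46.9114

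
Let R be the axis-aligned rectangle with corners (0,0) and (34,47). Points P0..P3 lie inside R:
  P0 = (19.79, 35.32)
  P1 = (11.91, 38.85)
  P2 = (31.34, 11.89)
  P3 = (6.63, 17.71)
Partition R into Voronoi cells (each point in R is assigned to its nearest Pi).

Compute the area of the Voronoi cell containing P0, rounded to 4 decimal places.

1. box [0,34]×[0,47]: [(0, 0) (34, 0) (34, 47) (0, 47)]
2. ⊥bis P0·P1 via (15.85,37.085): [(0, 1.7031) (0, 0) (34, 0) (34, 47) (20.2916, 47)]  |A|=1138.4266
3. ⊥bis P0·P2 via (25.565,23.605): [(5.3465, 13.6381) (34, 27.7631) (34, 47) (20.2916, 47)]  |A|=504.2706
4. ⊥bis P0·P3 via (13.21,26.515): [(11.6404, 27.688) (20.4669, 21.0919) (34, 27.7631) (34, 47) (20.2916, 47)]  |A|=421.5075
5. canonical 5-gon: [(11.6404, 27.688) (20.4669, 21.0919) (34, 27.7631) (34, 47) (20.2916, 47)]
6. shoelace: 421.5075

Area of P0's cell: 421.5075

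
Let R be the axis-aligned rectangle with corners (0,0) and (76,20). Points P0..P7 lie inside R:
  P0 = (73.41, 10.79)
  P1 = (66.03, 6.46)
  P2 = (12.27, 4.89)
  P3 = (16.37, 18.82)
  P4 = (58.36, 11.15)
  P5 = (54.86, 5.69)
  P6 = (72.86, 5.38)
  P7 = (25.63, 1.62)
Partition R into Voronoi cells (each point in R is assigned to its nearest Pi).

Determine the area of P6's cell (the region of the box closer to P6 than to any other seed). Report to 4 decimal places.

1. box [0,76]×[0,20]: [(0, 0) (76, 0) (76, 20) (0, 20)]
2. ⊥bis P6·P0 via (73.135,8.085): [(0, 15.5202) (0, 0) (76, 0) (76, 7.7937)]  |A|=885.9282
3. ⊥bis P6·P1 via (69.445,5.92): [(69.8403, 8.42) (68.5089, 0) (76, 0) (76, 7.7937)]  |A|=55.5409
4. ⊥bis P6·P2 via (42.565,5.135): [(69.8403, 8.42) (68.5089, 0) (76, 0) (76, 7.7937)]  |A|=55.5409
5. ⊥bis P6·P3 via (44.615,12.1): [(69.8403, 8.42) (68.5089, 0) (76, 0) (76, 7.7937)]  |A|=55.5409
6. ⊥bis P6·P4 via (65.61,8.265): [(69.8403, 8.42) (68.5089, 0) (76, 0) (76, 7.7937)]  |A|=55.5409
7. ⊥bis P6·P5 via (63.86,5.535): [(69.8403, 8.42) (68.5089, 0) (76, 0) (76, 7.7937)]  |A|=55.5409
8. ⊥bis P6·P7 via (49.245,3.5): [(69.8403, 8.42) (68.5089, 0) (76, 0) (76, 7.7937)]  |A|=55.5409
9. canonical 4-gon: [(69.8403, 8.42) (68.5089, 0) (76, 0) (76, 7.7937)]
10. shoelace: 55.5409

Area of P6's cell: 55.5409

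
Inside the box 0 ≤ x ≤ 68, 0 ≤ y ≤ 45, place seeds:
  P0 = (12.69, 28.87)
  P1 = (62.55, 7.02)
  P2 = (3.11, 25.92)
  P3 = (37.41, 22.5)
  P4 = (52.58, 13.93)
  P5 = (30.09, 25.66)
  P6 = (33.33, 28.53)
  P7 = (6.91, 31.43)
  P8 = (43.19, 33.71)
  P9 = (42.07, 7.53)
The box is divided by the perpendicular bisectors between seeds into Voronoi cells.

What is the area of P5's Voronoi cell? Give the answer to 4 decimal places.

1. box [0,68]×[0,45]: [(0, 0) (68, 0) (68, 45) (0, 45)]
2. ⊥bis P5·P0 via (21.39,27.265): [(16.3601, 0) (68, 0) (68, 45) (24.6618, 45)]  |A|=2137.0077
3. ⊥bis P5·P1 via (46.32,16.34): [(16.3601, 0) (36.9368, 0) (62.7779, 45) (24.6618, 45)]  |A|=1320.5885
4. ⊥bis P5·P2 via (16.6,25.79): [(16.3601, 0) (36.9368, 0) (62.7779, 45) (24.6618, 45)]  |A|=1320.5885
5. ⊥bis P5·P3 via (33.75,24.08): [(16.3601, 0) (23.3548, 0) (42.781, 45) (24.6618, 45)]  |A|=565.0643
6. ⊥bis P5·P4 via (41.335,19.795): [(16.3601, 0) (23.3548, 0) (42.781, 45) (24.6618, 45)]  |A|=565.0643
7. ⊥bis P5·P6 via (31.71,27.095): [(23.1429, 36.7666) (16.3601, 0) (23.3548, 0) (33.9567, 24.5587)]  |A|=326.0854
8. ⊥bis P5·P7 via (18.5,28.545): [(23.1429, 36.7666) (16.3601, 0) (23.3548, 0) (33.9567, 24.5587)]  |A|=326.0854
9. ⊥bis P5·P8 via (36.64,29.685): [(23.1429, 36.7666) (16.3601, 0) (23.3548, 0) (33.9567, 24.5587)]  |A|=326.0854
10. ⊥bis P5·P9 via (36.08,16.595): [(23.1429, 36.7666) (17.1089, 4.0592) (28.2993, 11.4536) (33.9567, 24.5587)]  |A|=266.0845
11. canonical 4-gon: [(23.1429, 36.7666) (17.1089, 4.0592) (28.2993, 11.4536) (33.9567, 24.5587)]
12. shoelace: 266.0845

Area of P5's cell: 266.0845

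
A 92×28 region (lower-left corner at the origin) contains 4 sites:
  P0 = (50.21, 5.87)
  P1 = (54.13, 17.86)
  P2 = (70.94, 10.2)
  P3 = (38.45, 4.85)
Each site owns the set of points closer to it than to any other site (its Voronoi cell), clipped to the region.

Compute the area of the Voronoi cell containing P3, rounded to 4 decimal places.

Area of P3's cell: 1154.4732

1. box [0,92]×[0,28]: [(0, 0) (92, 0) (92, 28) (0, 28)]
2. ⊥bis P3·P0 via (44.33,5.36): [(0, 0) (44.7949, 0) (42.3663, 28) (0, 28)]  |A|=1220.2571
3. ⊥bis P3·P1 via (46.29,11.355): [(0, 0) (44.7949, 0) (43.5205, 14.6929) (32.4793, 28) (0, 28)]  |A|=1154.4732
4. ⊥bis P3·P2 via (54.695,7.525): [(0, 0) (44.7949, 0) (43.5205, 14.6929) (32.4793, 28) (0, 28)]  |A|=1154.4732
5. canonical 5-gon: [(0, 0) (44.7949, 0) (43.5205, 14.6929) (32.4793, 28) (0, 28)]
6. shoelace: 1154.4732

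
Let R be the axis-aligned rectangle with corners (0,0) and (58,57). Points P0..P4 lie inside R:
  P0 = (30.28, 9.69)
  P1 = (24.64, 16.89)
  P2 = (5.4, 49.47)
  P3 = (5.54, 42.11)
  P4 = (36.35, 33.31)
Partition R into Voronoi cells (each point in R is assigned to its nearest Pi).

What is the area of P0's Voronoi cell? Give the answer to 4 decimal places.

Area of P0's cell: 650.0982

1. box [0,58]×[0,57]: [(0, 0) (58, 0) (58, 57) (0, 57)]
2. ⊥bis P0·P1 via (27.46,13.29): [(10.494, 0) (58, 0) (58, 37.213)]  |A|=883.9196
3. ⊥bis P0·P2 via (17.84,29.58): [(10.494, 0) (58, 0) (58, 37.213)]  |A|=883.9196
4. ⊥bis P0·P3 via (17.91,25.9): [(10.494, 0) (58, 0) (58, 37.213)]  |A|=883.9196
5. ⊥bis P0·P4 via (33.315,21.5): [(36.7981, 20.6049) (10.494, 0) (58, 0) (58, 15.1563)]  |A|=650.0982
6. canonical 4-gon: [(36.7981, 20.6049) (10.494, 0) (58, 0) (58, 15.1563)]
7. shoelace: 650.0982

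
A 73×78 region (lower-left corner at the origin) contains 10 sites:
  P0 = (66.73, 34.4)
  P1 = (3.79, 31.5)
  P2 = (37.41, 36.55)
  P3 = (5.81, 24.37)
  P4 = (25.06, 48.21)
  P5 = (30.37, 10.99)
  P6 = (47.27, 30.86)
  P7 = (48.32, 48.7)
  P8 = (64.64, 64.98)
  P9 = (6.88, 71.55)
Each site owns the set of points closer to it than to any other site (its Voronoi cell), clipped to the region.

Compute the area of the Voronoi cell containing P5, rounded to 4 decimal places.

Area of P5's cell: 838.5209

1. box [0,73]×[0,78]: [(0, 0) (73, 0) (73, 78) (0, 78)]
2. ⊥bis P5·P0 via (48.55,22.695): [(0, 0) (63.1619, 0) (12.9425, 78) (0, 78)]  |A|=2968.0715
3. ⊥bis P5·P1 via (17.08,21.245): [(0.6867, 0) (63.1619, 0) (34.7445, 44.1374)]  |A|=1378.7483
4. ⊥bis P5·P2 via (33.89,23.77): [(21.6333, 27.1459) (0.6867, 0) (63.1619, 0) (50.8688, 19.0935)]  |A|=1077.5825
5. ⊥bis P5·P3 via (18.09,17.68): [(23.0364, 26.7594) (8.4581, 0) (63.1619, 0) (50.8688, 19.0935)]  |A|=950.5113
6. ⊥bis P5·P4 via (27.715,29.6): [(23.0364, 26.7594) (8.4581, 0) (63.1619, 0) (50.8688, 19.0935)]  |A|=950.5113
7. ⊥bis P5·P6 via (38.82,20.925): [(36.2341, 23.1244) (23.0364, 26.7594) (8.4581, 0) (63.1619, 0) (62.8467, 0.4896)]  |A|=838.5209
8. ⊥bis P5·P7 via (39.345,29.845): [(36.2341, 23.1244) (23.0364, 26.7594) (8.4581, 0) (63.1619, 0) (62.8467, 0.4896)]  |A|=838.5209
9. ⊥bis P5·P8 via (47.505,37.985): [(36.2341, 23.1244) (23.0364, 26.7594) (8.4581, 0) (63.1619, 0) (62.8467, 0.4896)]  |A|=838.5209
10. ⊥bis P5·P9 via (18.625,41.27): [(36.2341, 23.1244) (23.0364, 26.7594) (8.4581, 0) (63.1619, 0) (62.8467, 0.4896)]  |A|=838.5209
11. canonical 5-gon: [(36.2341, 23.1244) (23.0364, 26.7594) (8.4581, 0) (63.1619, 0) (62.8467, 0.4896)]
12. shoelace: 838.5209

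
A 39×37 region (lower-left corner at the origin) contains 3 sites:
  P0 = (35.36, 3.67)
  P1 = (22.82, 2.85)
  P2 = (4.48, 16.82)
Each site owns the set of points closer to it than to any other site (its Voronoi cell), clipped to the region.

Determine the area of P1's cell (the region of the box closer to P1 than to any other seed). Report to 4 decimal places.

Area of P1's cell: 323.8237

1. box [0,39]×[0,37]: [(0, 0) (39, 0) (39, 37) (0, 37)]
2. ⊥bis P1·P0 via (29.09,3.26): [(0, 0) (29.3032, 0) (26.8837, 37) (0, 37)]  |A|=1039.4575
3. ⊥bis P1·P2 via (13.65,9.835): [(6.1585, 0) (29.3032, 0) (27.4734, 27.9825)]  |A|=323.8237
4. canonical 3-gon: [(6.1585, 0) (29.3032, 0) (27.4734, 27.9825)]
5. shoelace: 323.8237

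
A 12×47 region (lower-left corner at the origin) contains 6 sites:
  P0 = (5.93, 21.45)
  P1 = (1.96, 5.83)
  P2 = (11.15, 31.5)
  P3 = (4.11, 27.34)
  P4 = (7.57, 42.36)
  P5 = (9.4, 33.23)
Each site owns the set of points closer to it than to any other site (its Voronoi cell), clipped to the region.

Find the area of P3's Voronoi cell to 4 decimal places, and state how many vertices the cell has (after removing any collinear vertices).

1. box [0,12]×[0,47]: [(0, 0) (12, 0) (12, 47) (0, 47)]
2. ⊥bis P3·P0 via (5.02,24.395): [(0, 22.8438) (12, 26.5518) (12, 47) (0, 47)]  |A|=267.6262
3. ⊥bis P3·P1 via (3.035,16.585): [(0, 22.8438) (12, 26.5518) (12, 47) (0, 47)]  |A|=267.6262
4. ⊥bis P3·P2 via (7.63,29.42): [(0, 42.3323) (0, 22.8438) (9.7379, 25.8528)]  |A|=94.8882
5. ⊥bis P3·P4 via (5.84,34.85): [(4.1978, 35.2283) (0, 36.1953) (0, 22.8438) (9.7379, 25.8528)]  |A|=82.0072
6. ⊥bis P3·P5 via (6.755,30.285): [(7.5304, 29.5886) (0.2345, 36.1413) (0, 36.1953) (0, 22.8438) (9.7379, 25.8528)]  |A|=72.3525
7. canonical 5-gon: [(7.5304, 29.5886) (0.2345, 36.1413) (0, 36.1953) (0, 22.8438) (9.7379, 25.8528)]
8. shoelace: 72.3525

Area of P3's cell: 72.3525 (5 vertices)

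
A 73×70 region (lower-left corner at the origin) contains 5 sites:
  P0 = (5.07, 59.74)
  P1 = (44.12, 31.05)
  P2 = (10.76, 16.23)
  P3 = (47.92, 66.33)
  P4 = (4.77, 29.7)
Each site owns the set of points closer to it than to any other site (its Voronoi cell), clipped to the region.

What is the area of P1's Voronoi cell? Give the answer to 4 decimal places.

Area of P1's cell: 2137.0337

1. box [0,73]×[0,70]: [(0, 0) (73, 0) (73, 70) (0, 70)]
2. ⊥bis P1·P0 via (24.595,45.395): [(0, 11.9187) (0, 0) (73, 0) (73, 70) (42.6723, 70)]  |A|=3870.7697
3. ⊥bis P1·P2 via (27.44,23.64): [(20.3452, 39.6105) (37.9419, 0) (73, 0) (73, 70) (42.6723, 70)]  |A|=2998.075
4. ⊥bis P1·P3 via (46.02,48.69): [(28.4094, 50.5868) (20.3452, 39.6105) (37.9419, 0) (73, 0) (73, 45.784)]  |A|=2163.7936
5. ⊥bis P1·P4 via (24.445,30.375): [(28.4094, 50.5868) (23.9594, 44.5299) (24.4447, 30.3823) (37.9419, 0) (73, 0) (73, 45.784)]  |A|=2137.0337
6. canonical 6-gon: [(28.4094, 50.5868) (23.9594, 44.5299) (24.4447, 30.3823) (37.9419, 0) (73, 0) (73, 45.784)]
7. shoelace: 2137.0337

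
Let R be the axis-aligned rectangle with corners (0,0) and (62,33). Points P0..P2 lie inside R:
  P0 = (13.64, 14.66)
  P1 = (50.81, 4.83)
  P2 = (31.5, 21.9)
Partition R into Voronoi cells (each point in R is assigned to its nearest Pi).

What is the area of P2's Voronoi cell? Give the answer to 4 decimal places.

Area of P2's cell: 681.1061

1. box [0,62]×[0,33]: [(0, 0) (62, 0) (62, 33) (0, 33)]
2. ⊥bis P2·P0 via (22.57,18.28): [(29.9803, 0) (62, 0) (62, 33) (16.6029, 33)]  |A|=1277.3783
3. ⊥bis P2·P1 via (41.155,13.365): [(29.7791, 0.4963) (58.5123, 33) (16.6029, 33)]  |A|=681.1061
4. canonical 3-gon: [(29.7791, 0.4963) (58.5123, 33) (16.6029, 33)]
5. shoelace: 681.1061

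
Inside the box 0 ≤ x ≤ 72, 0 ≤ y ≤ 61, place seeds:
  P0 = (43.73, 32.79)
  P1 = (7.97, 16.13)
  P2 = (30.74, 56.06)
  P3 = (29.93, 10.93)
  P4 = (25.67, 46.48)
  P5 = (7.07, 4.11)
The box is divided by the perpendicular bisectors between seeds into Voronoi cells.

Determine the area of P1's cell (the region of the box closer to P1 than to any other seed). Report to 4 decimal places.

Area of P1's cell: 511.7215

1. box [0,72]×[0,61]: [(0, 0) (72, 0) (72, 61) (0, 61)]
2. ⊥bis P1·P0 via (25.85,24.46): [(0, 0) (37.2455, 0) (8.8266, 61) (0, 61)]  |A|=1405.1998
3. ⊥bis P1·P2 via (19.355,36.095): [(0, 47.1321) (0, 0) (37.2455, 0) (20.8182, 35.2606)]  |A|=1147.2526
4. ⊥bis P1·P3 via (18.95,13.53): [(0, 47.1321) (0, 0) (15.7462, 0) (22.9912, 30.5963) (20.8182, 35.2606)]  |A|=818.3525
5. ⊥bis P1·P4 via (16.82,31.305): [(0, 41.1144) (0, 0) (15.7462, 0) (22.3898, 28.0567)]  |A|=681.1647
6. ⊥bis P1·P5 via (7.52,10.12): [(0, 41.1144) (0, 10.6831) (17.9575, 9.3385) (22.3898, 28.0567)]  |A|=511.7215
7. canonical 4-gon: [(0, 41.1144) (0, 10.6831) (17.9575, 9.3385) (22.3898, 28.0567)]
8. shoelace: 511.7215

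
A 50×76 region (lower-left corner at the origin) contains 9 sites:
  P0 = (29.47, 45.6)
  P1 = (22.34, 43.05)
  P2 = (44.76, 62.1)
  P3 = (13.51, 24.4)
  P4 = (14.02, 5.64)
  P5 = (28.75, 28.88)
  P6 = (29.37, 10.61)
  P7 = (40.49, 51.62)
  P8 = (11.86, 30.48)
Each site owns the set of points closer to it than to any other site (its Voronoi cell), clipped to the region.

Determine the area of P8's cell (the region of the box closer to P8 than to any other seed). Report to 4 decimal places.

1. box [0,50]×[0,76]: [(0, 0) (50, 0) (50, 76) (0, 76)]
2. ⊥bis P8·P0 via (20.665,38.04): [(0, 62.1082) (0, 0) (50, 0) (50, 3.874)]  |A|=1649.5551
3. ⊥bis P8·P1 via (17.1,36.765): [(33.4985, 23.0931) (0, 51.0218) (0, 0) (50, 0) (50, 3.874)]  |A|=1463.867
4. ⊥bis P8·P2 via (28.31,46.29): [(33.4985, 23.0931) (0, 51.0218) (0, 0) (50, 0) (50, 3.874)]  |A|=1463.867
5. ⊥bis P8·P3 via (12.685,27.44): [(24.4539, 30.6339) (0, 51.0218) (0, 23.9975)]  |A|=330.424
6. ⊥bis P8·P4 via (12.94,18.06): [(24.4539, 30.6339) (0, 51.0218) (0, 23.9975)]  |A|=330.424
7. ⊥bis P8·P5 via (20.305,29.68): [(20.2883, 29.5034) (20.6924, 33.7699) (0, 51.0218) (0, 23.9975)]  |A|=321.7662
8. ⊥bis P8·P6 via (20.615,20.545): [(20.2883, 29.5034) (20.6924, 33.7699) (0, 51.0218) (0, 23.9975)]  |A|=321.7662
9. ⊥bis P8·P7 via (26.175,41.05): [(20.2883, 29.5034) (20.6924, 33.7699) (0, 51.0218) (0, 23.9975)]  |A|=321.7662
10. canonical 4-gon: [(20.2883, 29.5034) (20.6924, 33.7699) (0, 51.0218) (0, 23.9975)]
11. shoelace: 321.7662

Area of P8's cell: 321.7662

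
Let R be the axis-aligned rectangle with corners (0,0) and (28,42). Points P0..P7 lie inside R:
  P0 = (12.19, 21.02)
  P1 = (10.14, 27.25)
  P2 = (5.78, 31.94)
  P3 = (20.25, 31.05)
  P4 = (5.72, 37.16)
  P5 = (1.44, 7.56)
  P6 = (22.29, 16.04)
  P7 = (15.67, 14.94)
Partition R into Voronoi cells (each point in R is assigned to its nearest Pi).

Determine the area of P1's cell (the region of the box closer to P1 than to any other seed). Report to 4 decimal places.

Area of P1's cell: 90.7958

1. box [0,28]×[0,42]: [(0, 0) (28, 0) (28, 42) (0, 42)]
2. ⊥bis P1·P0 via (11.165,24.135): [(0, 20.4611) (28, 29.6746) (28, 42) (0, 42)]  |A|=474.0998
3. ⊥bis P1·P2 via (7.96,29.595): [(0, 22.1951) (0, 20.4611) (28, 29.6746) (28, 42) (21.3039, 42)]  |A|=263.1387
4. ⊥bis P1·P3 via (15.195,29.15): [(13.1976, 34.4641) (0, 22.1951) (0, 20.4611) (16.4289, 25.8671)]  |A|=90.7958
5. ⊥bis P1·P4 via (7.93,32.205): [(13.1976, 34.4641) (0, 22.1951) (0, 20.4611) (16.4289, 25.8671)]  |A|=90.7958
6. ⊥bis P1·P5 via (5.79,17.405): [(13.1976, 34.4641) (0, 22.1951) (0, 20.4611) (16.4289, 25.8671)]  |A|=90.7958
7. ⊥bis P1·P6 via (16.215,21.645): [(13.1976, 34.4641) (0, 22.1951) (0, 20.4611) (16.4289, 25.8671)]  |A|=90.7958
8. ⊥bis P1·P7 via (12.905,21.095): [(13.1976, 34.4641) (0, 22.1951) (0, 20.4611) (16.4289, 25.8671)]  |A|=90.7958
9. canonical 4-gon: [(13.1976, 34.4641) (0, 22.1951) (0, 20.4611) (16.4289, 25.8671)]
10. shoelace: 90.7958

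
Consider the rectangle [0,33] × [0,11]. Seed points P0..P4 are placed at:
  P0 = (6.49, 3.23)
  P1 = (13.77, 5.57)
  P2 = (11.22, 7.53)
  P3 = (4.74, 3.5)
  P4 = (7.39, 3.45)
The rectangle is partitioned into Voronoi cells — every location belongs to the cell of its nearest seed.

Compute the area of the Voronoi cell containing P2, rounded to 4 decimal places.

Area of P2's cell: 41.0157

1. box [0,33]×[0,11]: [(0, 0) (33, 0) (33, 11) (0, 11)]
2. ⊥bis P2·P0 via (8.855,5.38): [(13.7459, 0) (33, 0) (33, 11) (3.7459, 11)]  |A|=266.795
3. ⊥bis P2·P1 via (12.495,6.55): [(10.3401, 3.7464) (15.9154, 11) (3.7459, 11)]  |A|=44.1362
4. ⊥bis P2·P3 via (7.98,5.515): [(6.3509, 8.1345) (10.3401, 3.7464) (15.9154, 11) (4.5688, 11)]  |A|=42.9572
5. ⊥bis P2·P4 via (9.305,5.49): [(6.1587, 8.4435) (10.6847, 4.1948) (15.9154, 11) (4.5688, 11)]  |A|=41.0157
6. canonical 4-gon: [(6.1587, 8.4435) (10.6847, 4.1948) (15.9154, 11) (4.5688, 11)]
7. shoelace: 41.0157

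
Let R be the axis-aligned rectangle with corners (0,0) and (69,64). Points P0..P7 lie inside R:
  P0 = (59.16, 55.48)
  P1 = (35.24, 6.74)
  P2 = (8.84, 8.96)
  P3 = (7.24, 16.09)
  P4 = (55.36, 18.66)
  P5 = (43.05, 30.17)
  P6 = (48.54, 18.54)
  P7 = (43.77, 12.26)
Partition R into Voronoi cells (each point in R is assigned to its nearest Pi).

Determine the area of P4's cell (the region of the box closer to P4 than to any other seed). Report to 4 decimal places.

Area of P4's cell: 547.3269

1. box [0,69]×[0,64]: [(0, 0) (69, 0) (69, 64) (0, 64)]
2. ⊥bis P4·P0 via (57.26,37.07): [(0, 42.9795) (0, 0) (69, 0) (69, 35.8584)]  |A|=2719.9069
3. ⊥bis P4·P1 via (45.3,12.7): [(29.1429, 39.9718) (52.8241, 0) (69, 0) (69, 35.8584)]  |A|=1037.8956
4. ⊥bis P4·P2 via (32.1,13.81): [(29.1429, 39.9718) (52.8241, 0) (69, 0) (69, 35.8584)]  |A|=1037.8956
5. ⊥bis P4·P3 via (31.3,17.375): [(30.0984, 39.8732) (30.1873, 38.209) (52.8241, 0) (69, 0) (69, 35.8584)]  |A|=1037.105
6. ⊥bis P4·P5 via (49.205,24.415): [(60.7051, 36.7144) (42.5661, 17.3146) (52.8241, 0) (69, 0) (69, 35.8584)]  |A|=702.2027
7. ⊥bis P4·P6 via (51.95,18.6): [(60.7051, 36.7144) (51.7989, 27.1892) (52.2605, 0.9512) (52.8241, 0) (69, 0) (69, 35.8584)]  |A|=578.7984
8. ⊥bis P4·P7 via (49.565,15.46): [(60.7051, 36.7144) (51.7989, 27.1892) (52.0856, 10.8954) (58.102, 0) (69, 0) (69, 35.8584)]  |A|=547.3269
9. canonical 6-gon: [(60.7051, 36.7144) (51.7989, 27.1892) (52.0856, 10.8954) (58.102, 0) (69, 0) (69, 35.8584)]
10. shoelace: 547.3269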